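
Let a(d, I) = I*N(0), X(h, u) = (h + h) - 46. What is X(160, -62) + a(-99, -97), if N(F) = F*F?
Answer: 274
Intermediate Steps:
N(F) = F²
X(h, u) = -46 + 2*h (X(h, u) = 2*h - 46 = -46 + 2*h)
a(d, I) = 0 (a(d, I) = I*0² = I*0 = 0)
X(160, -62) + a(-99, -97) = (-46 + 2*160) + 0 = (-46 + 320) + 0 = 274 + 0 = 274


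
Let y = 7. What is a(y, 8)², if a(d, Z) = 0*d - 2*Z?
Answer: 256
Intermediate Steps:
a(d, Z) = -2*Z (a(d, Z) = 0 - 2*Z = -2*Z)
a(y, 8)² = (-2*8)² = (-16)² = 256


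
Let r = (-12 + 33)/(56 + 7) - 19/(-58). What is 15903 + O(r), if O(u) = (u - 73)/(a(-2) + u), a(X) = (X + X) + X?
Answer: 14786474/929 ≈ 15917.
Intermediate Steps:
a(X) = 3*X (a(X) = 2*X + X = 3*X)
r = 115/174 (r = 21/63 - 19*(-1)/58 = 21*(1/63) - 1*(-19/58) = ⅓ + 19/58 = 115/174 ≈ 0.66092)
O(u) = (-73 + u)/(-6 + u) (O(u) = (u - 73)/(3*(-2) + u) = (-73 + u)/(-6 + u))
15903 + O(r) = 15903 + (-73 + 115/174)/(-6 + 115/174) = 15903 - 12587/174/(-929/174) = 15903 - 174/929*(-12587/174) = 15903 + 12587/929 = 14786474/929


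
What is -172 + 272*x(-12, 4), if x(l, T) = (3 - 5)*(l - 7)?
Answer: 10164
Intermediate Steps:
x(l, T) = 14 - 2*l (x(l, T) = -2*(-7 + l) = 14 - 2*l)
-172 + 272*x(-12, 4) = -172 + 272*(14 - 2*(-12)) = -172 + 272*(14 + 24) = -172 + 272*38 = -172 + 10336 = 10164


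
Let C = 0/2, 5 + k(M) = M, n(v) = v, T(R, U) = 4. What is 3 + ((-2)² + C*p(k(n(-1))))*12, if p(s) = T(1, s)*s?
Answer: 51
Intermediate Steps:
k(M) = -5 + M
C = 0 (C = 0*(½) = 0)
p(s) = 4*s
3 + ((-2)² + C*p(k(n(-1))))*12 = 3 + ((-2)² + 0*(4*(-5 - 1)))*12 = 3 + (4 + 0*(4*(-6)))*12 = 3 + (4 + 0*(-24))*12 = 3 + (4 + 0)*12 = 3 + 4*12 = 3 + 48 = 51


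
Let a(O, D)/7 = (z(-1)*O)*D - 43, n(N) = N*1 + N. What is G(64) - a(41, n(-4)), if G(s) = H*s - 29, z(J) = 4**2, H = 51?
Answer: 40272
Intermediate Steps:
n(N) = 2*N (n(N) = N + N = 2*N)
z(J) = 16
G(s) = -29 + 51*s (G(s) = 51*s - 29 = -29 + 51*s)
a(O, D) = -301 + 112*D*O (a(O, D) = 7*((16*O)*D - 43) = 7*(16*D*O - 43) = 7*(-43 + 16*D*O) = -301 + 112*D*O)
G(64) - a(41, n(-4)) = (-29 + 51*64) - (-301 + 112*(2*(-4))*41) = (-29 + 3264) - (-301 + 112*(-8)*41) = 3235 - (-301 - 36736) = 3235 - 1*(-37037) = 3235 + 37037 = 40272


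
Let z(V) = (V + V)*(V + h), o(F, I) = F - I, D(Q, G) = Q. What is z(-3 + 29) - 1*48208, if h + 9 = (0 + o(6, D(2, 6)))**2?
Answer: -46492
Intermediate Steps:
h = 7 (h = -9 + (0 + (6 - 1*2))**2 = -9 + (0 + (6 - 2))**2 = -9 + (0 + 4)**2 = -9 + 4**2 = -9 + 16 = 7)
z(V) = 2*V*(7 + V) (z(V) = (V + V)*(V + 7) = (2*V)*(7 + V) = 2*V*(7 + V))
z(-3 + 29) - 1*48208 = 2*(-3 + 29)*(7 + (-3 + 29)) - 1*48208 = 2*26*(7 + 26) - 48208 = 2*26*33 - 48208 = 1716 - 48208 = -46492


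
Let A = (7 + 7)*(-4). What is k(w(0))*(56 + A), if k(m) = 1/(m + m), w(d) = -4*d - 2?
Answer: 0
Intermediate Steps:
w(d) = -2 - 4*d
k(m) = 1/(2*m)
A = -56 (A = 14*(-4) = -56)
k(w(0))*(56 + A) = (1/(2*(-2 - 4*0)))*(56 - 56) = (1/(2*(-2 + 0)))*0 = ((1/2)/(-2))*0 = ((1/2)*(-1/2))*0 = -1/4*0 = 0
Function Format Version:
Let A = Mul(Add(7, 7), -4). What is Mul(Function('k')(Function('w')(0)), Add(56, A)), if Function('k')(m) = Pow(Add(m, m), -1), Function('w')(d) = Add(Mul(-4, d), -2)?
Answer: 0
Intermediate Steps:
Function('w')(d) = Add(-2, Mul(-4, d))
Function('k')(m) = Mul(Rational(1, 2), Pow(m, -1)) (Function('k')(m) = Pow(Mul(2, m), -1) = Mul(Rational(1, 2), Pow(m, -1)))
A = -56 (A = Mul(14, -4) = -56)
Mul(Function('k')(Function('w')(0)), Add(56, A)) = Mul(Mul(Rational(1, 2), Pow(Add(-2, Mul(-4, 0)), -1)), Add(56, -56)) = Mul(Mul(Rational(1, 2), Pow(Add(-2, 0), -1)), 0) = Mul(Mul(Rational(1, 2), Pow(-2, -1)), 0) = Mul(Mul(Rational(1, 2), Rational(-1, 2)), 0) = Mul(Rational(-1, 4), 0) = 0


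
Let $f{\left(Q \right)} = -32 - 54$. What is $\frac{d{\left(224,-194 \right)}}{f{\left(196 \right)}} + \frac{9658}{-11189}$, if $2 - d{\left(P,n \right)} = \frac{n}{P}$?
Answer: $- \frac{96617525}{107772448} \approx -0.8965$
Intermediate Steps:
$d{\left(P,n \right)} = 2 - \frac{n}{P}$
$f{\left(Q \right)} = -86$
$\frac{d{\left(224,-194 \right)}}{f{\left(196 \right)}} + \frac{9658}{-11189} = \frac{2 - - \frac{194}{224}}{-86} + \frac{9658}{-11189} = \left(2 - \left(-194\right) \frac{1}{224}\right) \left(- \frac{1}{86}\right) + 9658 \left(- \frac{1}{11189}\right) = \left(2 + \frac{97}{112}\right) \left(- \frac{1}{86}\right) - \frac{9658}{11189} = \frac{321}{112} \left(- \frac{1}{86}\right) - \frac{9658}{11189} = - \frac{321}{9632} - \frac{9658}{11189} = - \frac{96617525}{107772448}$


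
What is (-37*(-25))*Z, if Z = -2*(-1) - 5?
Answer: -2775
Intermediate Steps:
Z = -3 (Z = 2 - 5 = -3)
(-37*(-25))*Z = -37*(-25)*(-3) = 925*(-3) = -2775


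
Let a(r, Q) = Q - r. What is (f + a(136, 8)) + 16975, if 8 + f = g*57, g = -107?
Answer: 10740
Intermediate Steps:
f = -6107 (f = -8 - 107*57 = -8 - 6099 = -6107)
(f + a(136, 8)) + 16975 = (-6107 + (8 - 1*136)) + 16975 = (-6107 + (8 - 136)) + 16975 = (-6107 - 128) + 16975 = -6235 + 16975 = 10740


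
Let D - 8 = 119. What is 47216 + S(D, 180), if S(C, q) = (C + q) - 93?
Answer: 47430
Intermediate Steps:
D = 127 (D = 8 + 119 = 127)
S(C, q) = -93 + C + q
47216 + S(D, 180) = 47216 + (-93 + 127 + 180) = 47216 + 214 = 47430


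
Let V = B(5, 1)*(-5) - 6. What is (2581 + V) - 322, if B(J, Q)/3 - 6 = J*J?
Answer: 1788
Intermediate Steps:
B(J, Q) = 18 + 3*J**2 (B(J, Q) = 18 + 3*(J*J) = 18 + 3*J**2)
V = -471 (V = (18 + 3*5**2)*(-5) - 6 = (18 + 3*25)*(-5) - 6 = (18 + 75)*(-5) - 6 = 93*(-5) - 6 = -465 - 6 = -471)
(2581 + V) - 322 = (2581 - 471) - 322 = 2110 - 322 = 1788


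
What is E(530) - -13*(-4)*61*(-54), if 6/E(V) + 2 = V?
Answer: 15073345/88 ≈ 1.7129e+5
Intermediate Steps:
E(V) = 6/(-2 + V)
E(530) - -13*(-4)*61*(-54) = 6/(-2 + 530) - -13*(-4)*61*(-54) = 6/528 - 52*61*(-54) = 6*(1/528) - 3172*(-54) = 1/88 - 1*(-171288) = 1/88 + 171288 = 15073345/88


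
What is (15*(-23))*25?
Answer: -8625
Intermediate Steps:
(15*(-23))*25 = -345*25 = -8625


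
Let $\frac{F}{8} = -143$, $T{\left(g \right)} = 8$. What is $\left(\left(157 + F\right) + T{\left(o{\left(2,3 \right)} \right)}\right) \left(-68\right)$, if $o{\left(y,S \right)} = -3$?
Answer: $66572$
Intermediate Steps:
$F = -1144$ ($F = 8 \left(-143\right) = -1144$)
$\left(\left(157 + F\right) + T{\left(o{\left(2,3 \right)} \right)}\right) \left(-68\right) = \left(\left(157 - 1144\right) + 8\right) \left(-68\right) = \left(-987 + 8\right) \left(-68\right) = \left(-979\right) \left(-68\right) = 66572$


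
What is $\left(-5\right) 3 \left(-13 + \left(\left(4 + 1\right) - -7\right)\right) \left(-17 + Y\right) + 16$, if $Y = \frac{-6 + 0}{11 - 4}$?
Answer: $- \frac{1763}{7} \approx -251.86$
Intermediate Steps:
$Y = - \frac{6}{7} \approx -0.85714$
$\left(-5\right) 3 \left(-13 + \left(\left(4 + 1\right) - -7\right)\right) \left(-17 + Y\right) + 16 = \left(-5\right) 3 \left(-13 + \left(\left(4 + 1\right) - -7\right)\right) \left(-17 - \frac{6}{7}\right) + 16 = - 15 \left(-13 + \left(5 + 7\right)\right) \left(- \frac{125}{7}\right) + 16 = - 15 \left(-13 + 12\right) \left(- \frac{125}{7}\right) + 16 = - 15 \left(\left(-1\right) \left(- \frac{125}{7}\right)\right) + 16 = \left(-15\right) \frac{125}{7} + 16 = - \frac{1875}{7} + 16 = - \frac{1763}{7}$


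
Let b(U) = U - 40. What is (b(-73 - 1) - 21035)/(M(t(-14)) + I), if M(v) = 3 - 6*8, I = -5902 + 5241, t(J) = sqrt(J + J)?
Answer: 21149/706 ≈ 29.956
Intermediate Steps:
b(U) = -40 + U
t(J) = sqrt(2)*sqrt(J) (t(J) = sqrt(2*J) = sqrt(2)*sqrt(J))
I = -661
M(v) = -45 (M(v) = 3 - 48 = -45)
(b(-73 - 1) - 21035)/(M(t(-14)) + I) = ((-40 + (-73 - 1)) - 21035)/(-45 - 661) = ((-40 - 74) - 21035)/(-706) = (-114 - 21035)*(-1/706) = -21149*(-1/706) = 21149/706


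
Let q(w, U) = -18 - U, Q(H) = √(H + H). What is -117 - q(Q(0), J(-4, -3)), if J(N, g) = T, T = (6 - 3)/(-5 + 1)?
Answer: -399/4 ≈ -99.750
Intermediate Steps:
T = -¾ (T = 3/(-4) = 3*(-¼) = -¾ ≈ -0.75000)
Q(H) = √2*√H (Q(H) = √(2*H) = √2*√H)
J(N, g) = -¾
-117 - q(Q(0), J(-4, -3)) = -117 - (-18 - 1*(-¾)) = -117 - (-18 + ¾) = -117 - 1*(-69/4) = -117 + 69/4 = -399/4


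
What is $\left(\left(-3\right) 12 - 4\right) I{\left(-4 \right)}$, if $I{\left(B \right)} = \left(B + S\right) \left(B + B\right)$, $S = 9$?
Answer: $1600$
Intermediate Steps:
$I{\left(B \right)} = 2 B \left(9 + B\right)$ ($I{\left(B \right)} = \left(B + 9\right) \left(B + B\right) = \left(9 + B\right) 2 B = 2 B \left(9 + B\right)$)
$\left(\left(-3\right) 12 - 4\right) I{\left(-4 \right)} = \left(\left(-3\right) 12 - 4\right) 2 \left(-4\right) \left(9 - 4\right) = \left(-36 - 4\right) 2 \left(-4\right) 5 = \left(-40\right) \left(-40\right) = 1600$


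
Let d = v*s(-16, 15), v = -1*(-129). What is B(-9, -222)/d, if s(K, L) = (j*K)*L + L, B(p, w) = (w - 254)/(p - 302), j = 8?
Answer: -476/76426695 ≈ -6.2282e-6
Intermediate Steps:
B(p, w) = (-254 + w)/(-302 + p)
v = 129
s(K, L) = L + 8*K*L (s(K, L) = (8*K)*L + L = 8*K*L + L = L + 8*K*L)
d = -245745 (d = 129*(15*(1 + 8*(-16))) = 129*(15*(1 - 128)) = 129*(15*(-127)) = 129*(-1905) = -245745)
B(-9, -222)/d = ((-254 - 222)/(-302 - 9))/(-245745) = (-476/(-311))*(-1/245745) = -1/311*(-476)*(-1/245745) = (476/311)*(-1/245745) = -476/76426695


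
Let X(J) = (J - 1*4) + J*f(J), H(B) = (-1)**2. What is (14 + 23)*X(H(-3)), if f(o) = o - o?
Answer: -111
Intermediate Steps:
H(B) = 1
f(o) = 0
X(J) = -4 + J (X(J) = (J - 1*4) + J*0 = (J - 4) + 0 = (-4 + J) + 0 = -4 + J)
(14 + 23)*X(H(-3)) = (14 + 23)*(-4 + 1) = 37*(-3) = -111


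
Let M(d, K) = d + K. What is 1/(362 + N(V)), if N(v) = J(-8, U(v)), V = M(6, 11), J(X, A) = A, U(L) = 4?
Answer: 1/366 ≈ 0.0027322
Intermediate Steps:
M(d, K) = K + d
V = 17 (V = 11 + 6 = 17)
N(v) = 4
1/(362 + N(V)) = 1/(362 + 4) = 1/366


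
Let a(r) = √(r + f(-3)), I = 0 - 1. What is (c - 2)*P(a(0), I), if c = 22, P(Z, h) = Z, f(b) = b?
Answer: 20*I*√3 ≈ 34.641*I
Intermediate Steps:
I = -1
a(r) = √(-3 + r) (a(r) = √(r - 3) = √(-3 + r))
(c - 2)*P(a(0), I) = (22 - 2)*√(-3 + 0) = 20*√(-3) = 20*(I*√3) = 20*I*√3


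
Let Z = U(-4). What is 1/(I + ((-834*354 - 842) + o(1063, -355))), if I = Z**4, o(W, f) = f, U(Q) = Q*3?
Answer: -1/275697 ≈ -3.6272e-6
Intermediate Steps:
U(Q) = 3*Q
Z = -12 (Z = 3*(-4) = -12)
I = 20736 (I = (-12)**4 = 20736)
1/(I + ((-834*354 - 842) + o(1063, -355))) = 1/(20736 + ((-834*354 - 842) - 355)) = 1/(20736 + ((-295236 - 842) - 355)) = 1/(20736 + (-296078 - 355)) = 1/(20736 - 296433) = 1/(-275697) = -1/275697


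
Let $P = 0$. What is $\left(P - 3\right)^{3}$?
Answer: $-27$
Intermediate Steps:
$\left(P - 3\right)^{3} = \left(0 - 3\right)^{3} = \left(-3\right)^{3} = -27$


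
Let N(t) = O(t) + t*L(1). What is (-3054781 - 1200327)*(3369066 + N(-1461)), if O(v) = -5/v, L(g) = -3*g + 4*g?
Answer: -20935433089708280/1461 ≈ -1.4330e+13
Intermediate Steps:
L(g) = g
N(t) = t - 5/t (N(t) = -5/t + t*1 = -5/t + t = t - 5/t)
(-3054781 - 1200327)*(3369066 + N(-1461)) = (-3054781 - 1200327)*(3369066 + (-1461 - 5/(-1461))) = -4255108*(3369066 + (-1461 - 5*(-1/1461))) = -4255108*(3369066 + (-1461 + 5/1461)) = -4255108*(3369066 - 2134516/1461) = -4255108*4920070910/1461 = -20935433089708280/1461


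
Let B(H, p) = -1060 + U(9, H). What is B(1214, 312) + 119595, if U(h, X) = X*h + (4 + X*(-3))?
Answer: 125823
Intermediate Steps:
U(h, X) = 4 - 3*X + X*h (U(h, X) = X*h + (4 - 3*X) = 4 - 3*X + X*h)
B(H, p) = -1056 + 6*H (B(H, p) = -1060 + (4 - 3*H + H*9) = -1060 + (4 - 3*H + 9*H) = -1060 + (4 + 6*H) = -1056 + 6*H)
B(1214, 312) + 119595 = (-1056 + 6*1214) + 119595 = (-1056 + 7284) + 119595 = 6228 + 119595 = 125823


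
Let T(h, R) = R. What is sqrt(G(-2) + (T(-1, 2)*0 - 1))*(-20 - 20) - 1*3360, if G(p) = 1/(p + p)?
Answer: -3360 - 20*I*sqrt(5) ≈ -3360.0 - 44.721*I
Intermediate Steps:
G(p) = 1/(2*p)
sqrt(G(-2) + (T(-1, 2)*0 - 1))*(-20 - 20) - 1*3360 = sqrt((1/2)/(-2) + (2*0 - 1))*(-20 - 20) - 1*3360 = sqrt((1/2)*(-1/2) + (0 - 1))*(-40) - 3360 = sqrt(-1/4 - 1)*(-40) - 3360 = sqrt(-5/4)*(-40) - 3360 = (I*sqrt(5)/2)*(-40) - 3360 = -20*I*sqrt(5) - 3360 = -3360 - 20*I*sqrt(5)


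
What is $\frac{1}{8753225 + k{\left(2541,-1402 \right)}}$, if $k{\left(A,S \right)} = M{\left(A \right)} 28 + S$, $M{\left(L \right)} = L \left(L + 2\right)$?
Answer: $\frac{1}{189681187} \approx 5.272 \cdot 10^{-9}$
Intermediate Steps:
$M{\left(L \right)} = L \left(2 + L\right)$
$k{\left(A,S \right)} = S + 28 A \left(2 + A\right)$ ($k{\left(A,S \right)} = A \left(2 + A\right) 28 + S = 28 A \left(2 + A\right) + S = S + 28 A \left(2 + A\right)$)
$\frac{1}{8753225 + k{\left(2541,-1402 \right)}} = \frac{1}{8753225 - \left(1402 - 71148 \left(2 + 2541\right)\right)} = \frac{1}{8753225 - \left(1402 - 180929364\right)} = \frac{1}{8753225 + \left(-1402 + 180929364\right)} = \frac{1}{8753225 + 180927962} = \frac{1}{189681187}$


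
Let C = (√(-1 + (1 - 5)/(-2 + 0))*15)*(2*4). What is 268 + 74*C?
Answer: 9148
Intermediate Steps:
C = 120 (C = (√(-1 - 4/(-2))*15)*8 = (√(-1 - 4*(-½))*15)*8 = (√(-1 + 2)*15)*8 = (√1*15)*8 = (1*15)*8 = 15*8 = 120)
268 + 74*C = 268 + 74*120 = 268 + 8880 = 9148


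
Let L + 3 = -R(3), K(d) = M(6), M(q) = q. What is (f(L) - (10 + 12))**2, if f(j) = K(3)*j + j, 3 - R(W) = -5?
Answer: 9801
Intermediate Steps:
K(d) = 6
R(W) = 8 (R(W) = 3 - 1*(-5) = 3 + 5 = 8)
L = -11 (L = -3 - 1*8 = -3 - 8 = -11)
f(j) = 7*j (f(j) = 6*j + j = 7*j)
(f(L) - (10 + 12))**2 = (7*(-11) - (10 + 12))**2 = (-77 - 1*22)**2 = (-77 - 22)**2 = (-99)**2 = 9801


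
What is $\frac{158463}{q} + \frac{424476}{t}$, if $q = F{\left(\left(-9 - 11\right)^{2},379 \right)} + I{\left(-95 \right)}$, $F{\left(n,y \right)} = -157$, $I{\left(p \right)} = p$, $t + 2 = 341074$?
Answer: $- \frac{187292793}{298438} \approx -627.58$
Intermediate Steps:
$t = 341072$ ($t = -2 + 341074 = 341072$)
$q = -252$ ($q = -157 - 95 = -252$)
$\frac{158463}{q} + \frac{424476}{t} = \frac{158463}{-252} + \frac{424476}{341072} = 158463 \left(- \frac{1}{252}\right) + 424476 \cdot \frac{1}{341072} = - \frac{17607}{28} + \frac{106119}{85268} = - \frac{187292793}{298438}$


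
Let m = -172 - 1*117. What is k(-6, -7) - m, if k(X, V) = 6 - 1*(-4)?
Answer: 299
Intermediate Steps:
k(X, V) = 10 (k(X, V) = 6 + 4 = 10)
m = -289 (m = -172 - 117 = -289)
k(-6, -7) - m = 10 - 1*(-289) = 10 + 289 = 299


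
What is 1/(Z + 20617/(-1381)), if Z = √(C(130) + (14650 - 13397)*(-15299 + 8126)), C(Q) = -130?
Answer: -537209/323430103876 - 1907161*I*√8987899/17141795505428 ≈ -1.661e-6 - 0.00033355*I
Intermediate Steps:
Z = I*√8987899 (Z = √(-130 + (14650 - 13397)*(-15299 + 8126)) = √(-130 + 1253*(-7173)) = √(-130 - 8987769) = √(-8987899) = I*√8987899 ≈ 2998.0*I)
1/(Z + 20617/(-1381)) = 1/(I*√8987899 + 20617/(-1381)) = 1/(I*√8987899 + 20617*(-1/1381)) = 1/(I*√8987899 - 20617/1381) = 1/(-20617/1381 + I*√8987899)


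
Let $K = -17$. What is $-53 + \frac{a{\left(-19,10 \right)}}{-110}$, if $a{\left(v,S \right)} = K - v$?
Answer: $- \frac{2916}{55} \approx -53.018$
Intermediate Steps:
$a{\left(v,S \right)} = -17 - v$
$-53 + \frac{a{\left(-19,10 \right)}}{-110} = -53 + \frac{-17 - -19}{-110} = -53 + \left(-17 + 19\right) \left(- \frac{1}{110}\right) = -53 + 2 \left(- \frac{1}{110}\right) = -53 - \frac{1}{55} = - \frac{2916}{55}$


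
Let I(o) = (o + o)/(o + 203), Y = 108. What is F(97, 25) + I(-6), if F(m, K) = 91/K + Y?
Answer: 549527/4925 ≈ 111.58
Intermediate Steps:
F(m, K) = 108 + 91/K (F(m, K) = 91/K + 108 = 108 + 91/K)
I(o) = 2*o/(203 + o) (I(o) = (2*o)/(203 + o) = 2*o/(203 + o))
F(97, 25) + I(-6) = (108 + 91/25) + 2*(-6)/(203 - 6) = (108 + 91*(1/25)) + 2*(-6)/197 = (108 + 91/25) + 2*(-6)*(1/197) = 2791/25 - 12/197 = 549527/4925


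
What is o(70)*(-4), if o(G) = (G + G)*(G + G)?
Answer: -78400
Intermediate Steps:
o(G) = 4*G² (o(G) = (2*G)*(2*G) = 4*G²)
o(70)*(-4) = (4*70²)*(-4) = (4*4900)*(-4) = 19600*(-4) = -78400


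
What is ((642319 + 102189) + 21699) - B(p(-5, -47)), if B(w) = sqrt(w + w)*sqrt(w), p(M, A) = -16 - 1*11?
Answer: 766207 + 27*sqrt(2) ≈ 7.6625e+5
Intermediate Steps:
p(M, A) = -27 (p(M, A) = -16 - 11 = -27)
B(w) = w*sqrt(2) (B(w) = sqrt(2*w)*sqrt(w) = (sqrt(2)*sqrt(w))*sqrt(w) = w*sqrt(2))
((642319 + 102189) + 21699) - B(p(-5, -47)) = ((642319 + 102189) + 21699) - (-27)*sqrt(2) = (744508 + 21699) + 27*sqrt(2) = 766207 + 27*sqrt(2)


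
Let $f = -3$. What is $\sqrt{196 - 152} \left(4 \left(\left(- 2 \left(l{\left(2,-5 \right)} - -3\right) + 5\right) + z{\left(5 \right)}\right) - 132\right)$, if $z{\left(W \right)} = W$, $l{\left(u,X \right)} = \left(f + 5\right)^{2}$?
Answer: $- 296 \sqrt{11} \approx -981.72$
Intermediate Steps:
$l{\left(u,X \right)} = 4$ ($l{\left(u,X \right)} = \left(-3 + 5\right)^{2} = 2^{2} = 4$)
$\sqrt{196 - 152} \left(4 \left(\left(- 2 \left(l{\left(2,-5 \right)} - -3\right) + 5\right) + z{\left(5 \right)}\right) - 132\right) = \sqrt{196 - 152} \left(4 \left(\left(- 2 \left(4 - -3\right) + 5\right) + 5\right) - 132\right) = \sqrt{44} \left(4 \left(\left(- 2 \left(4 + 3\right) + 5\right) + 5\right) - 132\right) = 2 \sqrt{11} \left(4 \left(\left(\left(-2\right) 7 + 5\right) + 5\right) - 132\right) = 2 \sqrt{11} \left(4 \left(\left(-14 + 5\right) + 5\right) - 132\right) = 2 \sqrt{11} \left(4 \left(-9 + 5\right) - 132\right) = 2 \sqrt{11} \left(4 \left(-4\right) - 132\right) = 2 \sqrt{11} \left(-16 - 132\right) = 2 \sqrt{11} \left(-148\right) = - 296 \sqrt{11}$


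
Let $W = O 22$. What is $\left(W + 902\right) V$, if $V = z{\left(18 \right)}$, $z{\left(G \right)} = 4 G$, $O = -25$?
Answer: $25344$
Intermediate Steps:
$W = -550$ ($W = \left(-25\right) 22 = -550$)
$V = 72$ ($V = 4 \cdot 18 = 72$)
$\left(W + 902\right) V = \left(-550 + 902\right) 72 = 352 \cdot 72 = 25344$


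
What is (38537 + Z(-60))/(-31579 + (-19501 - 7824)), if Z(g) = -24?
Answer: -38513/58904 ≈ -0.65383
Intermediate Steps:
(38537 + Z(-60))/(-31579 + (-19501 - 7824)) = (38537 - 24)/(-31579 + (-19501 - 7824)) = 38513/(-31579 - 27325) = 38513/(-58904) = 38513*(-1/58904) = -38513/58904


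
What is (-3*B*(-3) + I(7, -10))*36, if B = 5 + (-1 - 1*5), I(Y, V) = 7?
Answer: -72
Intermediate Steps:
B = -1 (B = 5 + (-1 - 5) = 5 - 6 = -1)
(-3*B*(-3) + I(7, -10))*36 = (-3*(-1)*(-3) + 7)*36 = (3*(-3) + 7)*36 = (-9 + 7)*36 = -2*36 = -72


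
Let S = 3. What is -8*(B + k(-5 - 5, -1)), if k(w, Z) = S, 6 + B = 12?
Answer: -72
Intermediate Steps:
B = 6 (B = -6 + 12 = 6)
k(w, Z) = 3
-8*(B + k(-5 - 5, -1)) = -8*(6 + 3) = -8*9 = -72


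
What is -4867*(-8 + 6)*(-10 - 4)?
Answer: -136276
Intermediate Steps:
-4867*(-8 + 6)*(-10 - 4) = -(-9734)*(-14) = -4867*28 = -136276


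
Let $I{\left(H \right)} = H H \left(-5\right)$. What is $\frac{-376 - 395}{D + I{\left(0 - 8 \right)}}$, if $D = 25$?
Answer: $\frac{771}{295} \approx 2.6136$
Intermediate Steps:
$I{\left(H \right)} = - 5 H^{2}$ ($I{\left(H \right)} = H^{2} \left(-5\right) = - 5 H^{2}$)
$\frac{-376 - 395}{D + I{\left(0 - 8 \right)}} = \frac{-376 - 395}{25 - 5 \left(0 - 8\right)^{2}} = - \frac{771}{25 - 5 \left(0 - 8\right)^{2}} = - \frac{771}{25 - 5 \left(-8\right)^{2}} = - \frac{771}{25 - 320} = - \frac{771}{-295} = \left(-771\right) \left(- \frac{1}{295}\right) = \frac{771}{295}$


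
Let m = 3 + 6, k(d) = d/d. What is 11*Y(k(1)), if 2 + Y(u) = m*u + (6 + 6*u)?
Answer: 209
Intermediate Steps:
k(d) = 1
m = 9
Y(u) = 4 + 15*u (Y(u) = -2 + (9*u + (6 + 6*u)) = -2 + (6 + 15*u) = 4 + 15*u)
11*Y(k(1)) = 11*(4 + 15*1) = 11*(4 + 15) = 11*19 = 209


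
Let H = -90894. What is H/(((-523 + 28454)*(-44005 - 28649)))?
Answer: 15149/338216479 ≈ 4.4791e-5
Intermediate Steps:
H/(((-523 + 28454)*(-44005 - 28649))) = -90894*1/((-44005 - 28649)*(-523 + 28454)) = -90894/(27931*(-72654)) = -90894/(-2029298874) = -90894*(-1/2029298874) = 15149/338216479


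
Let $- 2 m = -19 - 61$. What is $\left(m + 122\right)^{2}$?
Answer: $26244$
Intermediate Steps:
$m = 40$ ($m = - \frac{-19 - 61}{2} = \left(- \frac{1}{2}\right) \left(-80\right) = 40$)
$\left(m + 122\right)^{2} = \left(40 + 122\right)^{2} = 162^{2} = 26244$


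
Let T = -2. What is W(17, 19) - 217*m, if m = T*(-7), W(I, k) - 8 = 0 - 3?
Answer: -3033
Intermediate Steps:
W(I, k) = 5 (W(I, k) = 8 + (0 - 3) = 8 - 3 = 5)
m = 14 (m = -2*(-7) = 14)
W(17, 19) - 217*m = 5 - 217*14 = 5 - 3038 = -3033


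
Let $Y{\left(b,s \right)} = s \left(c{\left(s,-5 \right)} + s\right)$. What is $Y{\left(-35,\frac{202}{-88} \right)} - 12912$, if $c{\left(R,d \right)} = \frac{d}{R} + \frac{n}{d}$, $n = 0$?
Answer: $- \frac{24997111}{1936} \approx -12912.0$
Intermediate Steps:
$c{\left(R,d \right)} = \frac{d}{R}$ ($c{\left(R,d \right)} = \frac{d}{R} + \frac{0}{d} = \frac{d}{R} + 0 = \frac{d}{R}$)
$Y{\left(b,s \right)} = s \left(s - \frac{5}{s}\right)$ ($Y{\left(b,s \right)} = s \left(- \frac{5}{s} + s\right) = s \left(s - \frac{5}{s}\right)$)
$Y{\left(-35,\frac{202}{-88} \right)} - 12912 = \left(-5 + \left(\frac{202}{-88}\right)^{2}\right) - 12912 = \left(-5 + \left(202 \left(- \frac{1}{88}\right)\right)^{2}\right) - 12912 = \left(-5 + \left(- \frac{101}{44}\right)^{2}\right) - 12912 = \left(-5 + \frac{10201}{1936}\right) - 12912 = \frac{521}{1936} - 12912 = - \frac{24997111}{1936}$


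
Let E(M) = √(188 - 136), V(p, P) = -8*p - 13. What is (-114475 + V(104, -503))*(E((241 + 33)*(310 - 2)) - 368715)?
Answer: 42520213800 - 230640*√13 ≈ 4.2519e+10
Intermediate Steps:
V(p, P) = -13 - 8*p
E(M) = 2*√13 (E(M) = √52 = 2*√13)
(-114475 + V(104, -503))*(E((241 + 33)*(310 - 2)) - 368715) = (-114475 + (-13 - 8*104))*(2*√13 - 368715) = (-114475 + (-13 - 832))*(-368715 + 2*√13) = (-114475 - 845)*(-368715 + 2*√13) = -115320*(-368715 + 2*√13) = 42520213800 - 230640*√13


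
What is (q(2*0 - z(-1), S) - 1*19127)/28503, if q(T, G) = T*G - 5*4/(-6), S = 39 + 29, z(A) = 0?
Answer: -57371/85509 ≈ -0.67094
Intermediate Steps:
S = 68
q(T, G) = 10/3 + G*T (q(T, G) = G*T - 20*(-1/6) = G*T + 10/3 = 10/3 + G*T)
(q(2*0 - z(-1), S) - 1*19127)/28503 = ((10/3 + 68*(2*0 - 1*0)) - 1*19127)/28503 = ((10/3 + 68*(0 + 0)) - 19127)*(1/28503) = ((10/3 + 68*0) - 19127)*(1/28503) = ((10/3 + 0) - 19127)*(1/28503) = (10/3 - 19127)*(1/28503) = -57371/3*1/28503 = -57371/85509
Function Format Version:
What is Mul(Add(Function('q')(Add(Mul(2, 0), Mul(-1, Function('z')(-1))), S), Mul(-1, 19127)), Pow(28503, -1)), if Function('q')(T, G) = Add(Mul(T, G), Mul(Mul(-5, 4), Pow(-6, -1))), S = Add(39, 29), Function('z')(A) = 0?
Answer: Rational(-57371, 85509) ≈ -0.67094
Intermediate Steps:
S = 68
Function('q')(T, G) = Add(Rational(10, 3), Mul(G, T)) (Function('q')(T, G) = Add(Mul(G, T), Mul(-20, Rational(-1, 6))) = Add(Mul(G, T), Rational(10, 3)) = Add(Rational(10, 3), Mul(G, T)))
Mul(Add(Function('q')(Add(Mul(2, 0), Mul(-1, Function('z')(-1))), S), Mul(-1, 19127)), Pow(28503, -1)) = Mul(Add(Add(Rational(10, 3), Mul(68, Add(Mul(2, 0), Mul(-1, 0)))), Mul(-1, 19127)), Pow(28503, -1)) = Mul(Add(Add(Rational(10, 3), Mul(68, Add(0, 0))), -19127), Rational(1, 28503)) = Mul(Add(Add(Rational(10, 3), Mul(68, 0)), -19127), Rational(1, 28503)) = Mul(Add(Add(Rational(10, 3), 0), -19127), Rational(1, 28503)) = Mul(Add(Rational(10, 3), -19127), Rational(1, 28503)) = Mul(Rational(-57371, 3), Rational(1, 28503)) = Rational(-57371, 85509)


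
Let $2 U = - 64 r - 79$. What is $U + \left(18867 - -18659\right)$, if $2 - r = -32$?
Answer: $\frac{72797}{2} \approx 36399.0$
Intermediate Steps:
$r = 34$ ($r = 2 - -32 = 2 + 32 = 34$)
$U = - \frac{2255}{2}$ ($U = \frac{\left(-64\right) 34 - 79}{2} = \frac{-2176 - 79}{2} = \frac{1}{2} \left(-2255\right) = - \frac{2255}{2} \approx -1127.5$)
$U + \left(18867 - -18659\right) = - \frac{2255}{2} + \left(18867 - -18659\right) = - \frac{2255}{2} + \left(18867 + 18659\right) = - \frac{2255}{2} + 37526 = \frac{72797}{2}$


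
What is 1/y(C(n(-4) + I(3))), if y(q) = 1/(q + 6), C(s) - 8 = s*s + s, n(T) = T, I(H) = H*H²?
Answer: 566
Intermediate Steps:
I(H) = H³
C(s) = 8 + s + s² (C(s) = 8 + (s*s + s) = 8 + (s² + s) = 8 + (s + s²) = 8 + s + s²)
y(q) = 1/(6 + q)
1/y(C(n(-4) + I(3))) = 1/(1/(6 + (8 + (-4 + 3³) + (-4 + 3³)²))) = 1/(1/(6 + (8 + (-4 + 27) + (-4 + 27)²))) = 1/(1/(6 + (8 + 23 + 23²))) = 1/(1/(6 + (8 + 23 + 529))) = 1/(1/(6 + 560)) = 1/(1/566) = 566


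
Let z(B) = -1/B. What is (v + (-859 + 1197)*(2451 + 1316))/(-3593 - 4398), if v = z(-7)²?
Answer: -62389055/391559 ≈ -159.33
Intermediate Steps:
v = 1/49 (v = (-1/(-7))² = (-1*(-⅐))² = (⅐)² = 1/49 ≈ 0.020408)
(v + (-859 + 1197)*(2451 + 1316))/(-3593 - 4398) = (1/49 + (-859 + 1197)*(2451 + 1316))/(-3593 - 4398) = (1/49 + 338*3767)/(-7991) = (1/49 + 1273246)*(-1/7991) = (62389055/49)*(-1/7991) = -62389055/391559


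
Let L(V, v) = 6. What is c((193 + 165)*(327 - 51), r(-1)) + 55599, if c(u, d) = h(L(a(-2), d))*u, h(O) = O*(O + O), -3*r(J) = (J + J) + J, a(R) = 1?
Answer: 7169775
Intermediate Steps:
r(J) = -J (r(J) = -((J + J) + J)/3 = -(2*J + J)/3 = -J)
h(O) = 2*O**2 (h(O) = O*(2*O) = 2*O**2)
c(u, d) = 72*u (c(u, d) = (2*6**2)*u = (2*36)*u = 72*u)
c((193 + 165)*(327 - 51), r(-1)) + 55599 = 72*((193 + 165)*(327 - 51)) + 55599 = 72*(358*276) + 55599 = 72*98808 + 55599 = 7114176 + 55599 = 7169775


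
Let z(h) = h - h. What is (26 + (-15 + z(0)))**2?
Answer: 121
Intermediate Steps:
z(h) = 0
(26 + (-15 + z(0)))**2 = (26 + (-15 + 0))**2 = (26 - 15)**2 = 11**2 = 121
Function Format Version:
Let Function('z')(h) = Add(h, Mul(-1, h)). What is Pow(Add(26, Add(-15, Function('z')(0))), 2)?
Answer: 121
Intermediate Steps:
Function('z')(h) = 0
Pow(Add(26, Add(-15, Function('z')(0))), 2) = Pow(Add(26, Add(-15, 0)), 2) = Pow(Add(26, -15), 2) = Pow(11, 2) = 121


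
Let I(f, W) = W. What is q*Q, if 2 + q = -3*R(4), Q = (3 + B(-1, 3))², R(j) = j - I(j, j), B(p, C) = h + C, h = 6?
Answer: -288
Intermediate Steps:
B(p, C) = 6 + C
R(j) = 0 (R(j) = j - j = 0)
Q = 144 (Q = (3 + (6 + 3))² = (3 + 9)² = 12² = 144)
q = -2 (q = -2 - 3*0 = -2 + 0 = -2)
q*Q = -2*144 = -288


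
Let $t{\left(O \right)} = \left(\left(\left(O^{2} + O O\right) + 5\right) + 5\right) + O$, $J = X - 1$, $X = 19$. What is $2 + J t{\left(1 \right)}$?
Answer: $236$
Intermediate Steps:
$J = 18$ ($J = 19 - 1 = 18$)
$t{\left(O \right)} = 10 + O + 2 O^{2}$ ($t{\left(O \right)} = \left(\left(\left(O^{2} + O^{2}\right) + 5\right) + 5\right) + O = \left(\left(2 O^{2} + 5\right) + 5\right) + O = \left(\left(5 + 2 O^{2}\right) + 5\right) + O = \left(10 + 2 O^{2}\right) + O = 10 + O + 2 O^{2}$)
$2 + J t{\left(1 \right)} = 2 + 18 \left(10 + 1 + 2 \cdot 1^{2}\right) = 2 + 18 \left(10 + 1 + 2 \cdot 1\right) = 2 + 18 \left(10 + 1 + 2\right) = 2 + 18 \cdot 13 = 2 + 234 = 236$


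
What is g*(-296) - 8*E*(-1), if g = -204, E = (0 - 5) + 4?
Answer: 60376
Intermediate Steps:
E = -1 (E = -5 + 4 = -1)
g*(-296) - 8*E*(-1) = -204*(-296) - 8*(-1)*(-1) = 60384 + 8*(-1) = 60384 - 8 = 60376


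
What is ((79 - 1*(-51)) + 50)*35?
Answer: 6300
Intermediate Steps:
((79 - 1*(-51)) + 50)*35 = ((79 + 51) + 50)*35 = (130 + 50)*35 = 180*35 = 6300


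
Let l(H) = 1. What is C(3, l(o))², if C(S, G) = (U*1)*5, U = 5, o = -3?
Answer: 625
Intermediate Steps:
C(S, G) = 25 (C(S, G) = (5*1)*5 = 5*5 = 25)
C(3, l(o))² = 25² = 625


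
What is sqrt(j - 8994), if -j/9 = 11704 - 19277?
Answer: sqrt(59163) ≈ 243.23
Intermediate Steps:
j = 68157 (j = -9*(11704 - 19277) = -9*(-7573) = 68157)
sqrt(j - 8994) = sqrt(68157 - 8994) = sqrt(59163)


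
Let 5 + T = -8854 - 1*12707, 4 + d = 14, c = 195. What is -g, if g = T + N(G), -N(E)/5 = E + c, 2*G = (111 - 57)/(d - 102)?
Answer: 2073637/92 ≈ 22540.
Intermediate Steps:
d = 10 (d = -4 + 14 = 10)
G = -27/92 (G = ((111 - 57)/(10 - 102))/2 = (54/(-92))/2 = (54*(-1/92))/2 = (½)*(-27/46) = -27/92 ≈ -0.29348)
N(E) = -975 - 5*E (N(E) = -5*(E + 195) = -5*(195 + E) = -975 - 5*E)
T = -21566 (T = -5 + (-8854 - 1*12707) = -5 + (-8854 - 12707) = -5 - 21561 = -21566)
g = -2073637/92 (g = -21566 + (-975 - 5*(-27/92)) = -21566 + (-975 + 135/92) = -21566 - 89565/92 = -2073637/92 ≈ -22540.)
-g = -1*(-2073637/92) = 2073637/92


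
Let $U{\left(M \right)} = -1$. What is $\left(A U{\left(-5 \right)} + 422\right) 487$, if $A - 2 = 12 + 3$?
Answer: $197235$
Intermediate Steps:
$A = 17$ ($A = 2 + \left(12 + 3\right) = 2 + 15 = 17$)
$\left(A U{\left(-5 \right)} + 422\right) 487 = \left(17 \left(-1\right) + 422\right) 487 = \left(-17 + 422\right) 487 = 405 \cdot 487 = 197235$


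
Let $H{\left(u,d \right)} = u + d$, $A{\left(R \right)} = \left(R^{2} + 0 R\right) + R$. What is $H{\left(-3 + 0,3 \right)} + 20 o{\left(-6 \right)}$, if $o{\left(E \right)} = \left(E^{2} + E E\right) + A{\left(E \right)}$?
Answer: $2040$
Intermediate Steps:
$A{\left(R \right)} = R + R^{2}$ ($A{\left(R \right)} = \left(R^{2} + 0\right) + R = R^{2} + R = R + R^{2}$)
$H{\left(u,d \right)} = d + u$
$o{\left(E \right)} = 2 E^{2} + E \left(1 + E\right)$ ($o{\left(E \right)} = \left(E^{2} + E E\right) + E \left(1 + E\right) = \left(E^{2} + E^{2}\right) + E \left(1 + E\right) = 2 E^{2} + E \left(1 + E\right)$)
$H{\left(-3 + 0,3 \right)} + 20 o{\left(-6 \right)} = \left(3 + \left(-3 + 0\right)\right) + 20 \left(- 6 \left(1 + 3 \left(-6\right)\right)\right) = \left(3 - 3\right) + 20 \left(- 6 \left(1 - 18\right)\right) = 0 + 20 \left(\left(-6\right) \left(-17\right)\right) = 0 + 20 \cdot 102 = 0 + 2040 = 2040$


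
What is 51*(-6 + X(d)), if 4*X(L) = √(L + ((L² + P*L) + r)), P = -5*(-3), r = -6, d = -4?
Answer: -306 + 153*I*√6/4 ≈ -306.0 + 93.693*I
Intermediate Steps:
P = 15
X(L) = √(-6 + L² + 16*L)/4 (X(L) = √(L + ((L² + 15*L) - 6))/4 = √(L + (-6 + L² + 15*L))/4 = √(-6 + L² + 16*L)/4)
51*(-6 + X(d)) = 51*(-6 + √(-6 + (-4)² + 16*(-4))/4) = 51*(-6 + √(-6 + 16 - 64)/4) = 51*(-6 + √(-54)/4) = 51*(-6 + (3*I*√6)/4) = 51*(-6 + 3*I*√6/4) = -306 + 153*I*√6/4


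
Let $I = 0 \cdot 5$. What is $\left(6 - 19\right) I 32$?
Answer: $0$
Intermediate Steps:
$I = 0$
$\left(6 - 19\right) I 32 = \left(6 - 19\right) 0 \cdot 32 = \left(-13\right) 0 \cdot 32 = 0 \cdot 32 = 0$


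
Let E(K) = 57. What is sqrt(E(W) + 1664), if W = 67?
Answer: sqrt(1721) ≈ 41.485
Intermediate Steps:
sqrt(E(W) + 1664) = sqrt(57 + 1664) = sqrt(1721)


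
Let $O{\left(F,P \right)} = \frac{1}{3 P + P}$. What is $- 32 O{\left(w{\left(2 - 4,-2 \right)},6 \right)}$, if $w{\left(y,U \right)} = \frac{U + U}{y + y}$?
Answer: $- \frac{4}{3} \approx -1.3333$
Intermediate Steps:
$w{\left(y,U \right)} = \frac{U}{y}$ ($w{\left(y,U \right)} = \frac{2 U}{2 y} = 2 U \frac{1}{2 y} = \frac{U}{y}$)
$O{\left(F,P \right)} = \frac{1}{4 P}$
$- 32 O{\left(w{\left(2 - 4,-2 \right)},6 \right)} = - 32 \frac{1}{4 \cdot 6} = - 32 \cdot \frac{1}{4} \cdot \frac{1}{6} = \left(-32\right) \frac{1}{24} = - \frac{4}{3}$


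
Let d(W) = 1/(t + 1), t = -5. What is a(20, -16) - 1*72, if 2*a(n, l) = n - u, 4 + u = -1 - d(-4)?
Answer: -477/8 ≈ -59.625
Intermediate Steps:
d(W) = -¼ (d(W) = 1/(-5 + 1) = 1/(-4) = -¼)
u = -19/4 (u = -4 + (-1 - 1*(-¼)) = -4 + (-1 + ¼) = -4 - ¾ = -19/4 ≈ -4.7500)
a(n, l) = 19/8 + n/2 (a(n, l) = (n - 1*(-19/4))/2 = (n + 19/4)/2 = (19/4 + n)/2 = 19/8 + n/2)
a(20, -16) - 1*72 = (19/8 + (½)*20) - 1*72 = (19/8 + 10) - 72 = 99/8 - 72 = -477/8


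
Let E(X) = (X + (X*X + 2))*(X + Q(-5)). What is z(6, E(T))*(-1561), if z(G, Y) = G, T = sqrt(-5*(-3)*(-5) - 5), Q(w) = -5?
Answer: -9366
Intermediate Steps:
T = 4*I*sqrt(5) (T = sqrt(15*(-5) - 5) = sqrt(-75 - 5) = sqrt(-80) = 4*I*sqrt(5) ≈ 8.9443*I)
E(X) = (-5 + X)*(2 + X + X**2) (E(X) = (X + (X*X + 2))*(X - 5) = (X + (X**2 + 2))*(-5 + X) = (X + (2 + X**2))*(-5 + X) = (2 + X + X**2)*(-5 + X) = (-5 + X)*(2 + X + X**2))
z(6, E(T))*(-1561) = 6*(-1561) = -9366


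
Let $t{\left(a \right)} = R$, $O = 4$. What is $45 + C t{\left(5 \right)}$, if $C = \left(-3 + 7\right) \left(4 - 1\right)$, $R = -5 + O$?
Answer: $33$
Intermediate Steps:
$R = -1$ ($R = -5 + 4 = -1$)
$t{\left(a \right)} = -1$
$C = 12$ ($C = 4 \left(4 - 1\right) = 4 \cdot 3 = 12$)
$45 + C t{\left(5 \right)} = 45 + 12 \left(-1\right) = 45 - 12 = 33$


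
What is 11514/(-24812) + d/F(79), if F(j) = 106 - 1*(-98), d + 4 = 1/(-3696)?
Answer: -2262054299/4676962752 ≈ -0.48366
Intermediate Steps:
d = -14785/3696 (d = -4 + 1/(-3696) = -4 - 1/3696 = -14785/3696 ≈ -4.0003)
F(j) = 204 (F(j) = 106 + 98 = 204)
11514/(-24812) + d/F(79) = 11514/(-24812) - 14785/3696/204 = 11514*(-1/24812) - 14785/3696*1/204 = -5757/12406 - 14785/753984 = -2262054299/4676962752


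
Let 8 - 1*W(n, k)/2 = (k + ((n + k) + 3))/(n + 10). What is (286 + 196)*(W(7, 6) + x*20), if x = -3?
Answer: -381744/17 ≈ -22456.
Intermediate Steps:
W(n, k) = 16 - 2*(3 + n + 2*k)/(10 + n) (W(n, k) = 16 - 2*(k + ((n + k) + 3))/(n + 10) = 16 - 2*(k + ((k + n) + 3))/(10 + n) = 16 - 2*(k + (3 + k + n))/(10 + n) = 16 - 2*(3 + n + 2*k)/(10 + n))
(286 + 196)*(W(7, 6) + x*20) = (286 + 196)*(2*(77 - 2*6 + 7*7)/(10 + 7) - 3*20) = 482*(2*(77 - 12 + 49)/17 - 60) = 482*(2*(1/17)*114 - 60) = 482*(228/17 - 60) = 482*(-792/17) = -381744/17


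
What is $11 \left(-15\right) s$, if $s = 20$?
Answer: $-3300$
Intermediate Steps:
$11 \left(-15\right) s = 11 \left(-15\right) 20 = \left(-165\right) 20 = -3300$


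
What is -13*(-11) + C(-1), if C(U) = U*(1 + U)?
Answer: 143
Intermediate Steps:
-13*(-11) + C(-1) = -13*(-11) - (1 - 1) = 143 - 1*0 = 143 + 0 = 143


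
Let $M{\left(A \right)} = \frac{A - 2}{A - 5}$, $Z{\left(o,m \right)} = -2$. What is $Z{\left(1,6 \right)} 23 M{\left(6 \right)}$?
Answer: $-184$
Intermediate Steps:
$M{\left(A \right)} = \frac{-2 + A}{-5 + A}$
$Z{\left(1,6 \right)} 23 M{\left(6 \right)} = \left(-2\right) 23 \frac{-2 + 6}{-5 + 6} = - 46 \cdot 1^{-1} \cdot 4 = - 46 \cdot 1 \cdot 4 = \left(-46\right) 4 = -184$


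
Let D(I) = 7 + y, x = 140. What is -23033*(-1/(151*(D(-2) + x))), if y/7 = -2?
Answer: 23033/20083 ≈ 1.1469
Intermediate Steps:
y = -14 (y = 7*(-2) = -14)
D(I) = -7 (D(I) = 7 - 14 = -7)
-23033*(-1/(151*(D(-2) + x))) = -23033*(-1/(151*(-7 + 140))) = -23033/(133*(-151)) = -23033/(-20083) = -23033*(-1/20083) = 23033/20083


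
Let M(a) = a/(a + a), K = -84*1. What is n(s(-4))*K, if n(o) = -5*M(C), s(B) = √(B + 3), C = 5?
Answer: 210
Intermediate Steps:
s(B) = √(3 + B)
K = -84
M(a) = ½ (M(a) = a/((2*a)) = (1/(2*a))*a = ½)
n(o) = -5/2 (n(o) = -5*½ = -5/2)
n(s(-4))*K = -5/2*(-84) = 210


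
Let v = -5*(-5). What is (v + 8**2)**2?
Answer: 7921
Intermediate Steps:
v = 25
(v + 8**2)**2 = (25 + 8**2)**2 = (25 + 64)**2 = 89**2 = 7921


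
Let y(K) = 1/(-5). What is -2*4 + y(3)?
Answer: -41/5 ≈ -8.2000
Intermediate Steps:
y(K) = -1/5
-2*4 + y(3) = -2*4 - 1/5 = -8 - 1/5 = -41/5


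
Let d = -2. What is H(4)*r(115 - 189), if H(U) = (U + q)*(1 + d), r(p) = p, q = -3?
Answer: 74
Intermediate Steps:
H(U) = 3 - U (H(U) = (U - 3)*(1 - 2) = (-3 + U)*(-1) = 3 - U)
H(4)*r(115 - 189) = (3 - 1*4)*(115 - 189) = (3 - 4)*(-74) = -1*(-74) = 74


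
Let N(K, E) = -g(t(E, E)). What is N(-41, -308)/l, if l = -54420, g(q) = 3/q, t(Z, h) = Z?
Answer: -1/5587120 ≈ -1.7898e-7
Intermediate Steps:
N(K, E) = -3/E
N(-41, -308)/l = -3/(-308)/(-54420) = -3*(-1/308)*(-1/54420) = (3/308)*(-1/54420) = -1/5587120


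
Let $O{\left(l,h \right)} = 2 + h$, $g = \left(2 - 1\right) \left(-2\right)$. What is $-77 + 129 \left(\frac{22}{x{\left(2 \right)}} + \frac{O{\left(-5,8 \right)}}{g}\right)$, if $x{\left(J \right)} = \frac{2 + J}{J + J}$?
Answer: $2116$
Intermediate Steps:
$g = -2$ ($g = 1 \left(-2\right) = -2$)
$x{\left(J \right)} = \frac{2 + J}{2 J}$
$-77 + 129 \left(\frac{22}{x{\left(2 \right)}} + \frac{O{\left(-5,8 \right)}}{g}\right) = -77 + 129 \left(\frac{22}{\frac{1}{2} \cdot \frac{1}{2} \left(2 + 2\right)} + \frac{2 + 8}{-2}\right) = -77 + 129 \left(\frac{22}{\frac{1}{2} \cdot \frac{1}{2} \cdot 4} + 10 \left(- \frac{1}{2}\right)\right) = -77 + 129 \left(\frac{22}{1} - 5\right) = -77 + 129 \left(22 \cdot 1 - 5\right) = -77 + 129 \left(22 - 5\right) = -77 + 129 \cdot 17 = -77 + 2193 = 2116$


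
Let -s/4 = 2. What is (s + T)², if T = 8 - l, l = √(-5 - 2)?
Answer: -7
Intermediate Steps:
s = -8 (s = -4*2 = -8)
l = I*√7 (l = √(-7) = I*√7 ≈ 2.6458*I)
T = 8 - I*√7 ≈ 8.0 - 2.6458*I
(s + T)² = (-8 + (8 - I*√7))² = (-I*√7)² = -7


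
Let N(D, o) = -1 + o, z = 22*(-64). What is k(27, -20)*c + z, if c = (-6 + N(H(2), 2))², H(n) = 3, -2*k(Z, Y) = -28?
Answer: -1058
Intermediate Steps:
k(Z, Y) = 14 (k(Z, Y) = -½*(-28) = 14)
z = -1408
c = 25 (c = (-6 + (-1 + 2))² = (-6 + 1)² = (-5)² = 25)
k(27, -20)*c + z = 14*25 - 1408 = 350 - 1408 = -1058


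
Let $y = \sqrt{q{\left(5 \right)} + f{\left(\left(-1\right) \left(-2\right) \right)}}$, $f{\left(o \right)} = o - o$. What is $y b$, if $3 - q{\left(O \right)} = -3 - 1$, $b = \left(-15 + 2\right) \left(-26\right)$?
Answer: $338 \sqrt{7} \approx 894.26$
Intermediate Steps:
$b = 338$ ($b = \left(-13\right) \left(-26\right) = 338$)
$q{\left(O \right)} = 7$ ($q{\left(O \right)} = 3 - \left(-3 - 1\right) = 3 - -4 = 3 + 4 = 7$)
$f{\left(o \right)} = 0$
$y = \sqrt{7}$ ($y = \sqrt{7 + 0} = \sqrt{7} \approx 2.6458$)
$y b = \sqrt{7} \cdot 338 = 338 \sqrt{7}$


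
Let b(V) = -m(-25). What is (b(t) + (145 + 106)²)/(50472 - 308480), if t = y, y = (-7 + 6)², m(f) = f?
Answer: -31513/129004 ≈ -0.24428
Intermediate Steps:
y = 1 (y = (-1)² = 1)
t = 1
b(V) = 25 (b(V) = -1*(-25) = 25)
(b(t) + (145 + 106)²)/(50472 - 308480) = (25 + (145 + 106)²)/(50472 - 308480) = (25 + 251²)/(-258008) = (25 + 63001)*(-1/258008) = 63026*(-1/258008) = -31513/129004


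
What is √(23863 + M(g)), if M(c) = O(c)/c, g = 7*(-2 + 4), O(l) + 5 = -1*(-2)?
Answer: √4677106/14 ≈ 154.48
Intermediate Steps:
O(l) = -3 (O(l) = -5 - 1*(-2) = -5 + 2 = -3)
g = 14 (g = 7*2 = 14)
M(c) = -3/c
√(23863 + M(g)) = √(23863 - 3/14) = √(334079/14) = √4677106/14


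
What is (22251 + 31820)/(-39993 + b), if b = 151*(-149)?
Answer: -54071/62492 ≈ -0.86525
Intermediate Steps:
b = -22499
(22251 + 31820)/(-39993 + b) = (22251 + 31820)/(-39993 - 22499) = 54071/(-62492) = 54071*(-1/62492) = -54071/62492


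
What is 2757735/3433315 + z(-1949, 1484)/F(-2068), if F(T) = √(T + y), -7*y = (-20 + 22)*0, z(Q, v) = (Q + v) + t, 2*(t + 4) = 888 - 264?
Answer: 551547/686663 + 157*I*√517/1034 ≈ 0.80323 + 3.4524*I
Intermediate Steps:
t = 308 (t = -4 + (888 - 264)/2 = -4 + (½)*624 = -4 + 312 = 308)
z(Q, v) = 308 + Q + v (z(Q, v) = (Q + v) + 308 = 308 + Q + v)
y = 0 (y = -(-20 + 22)*0/7 = -2*0/7 = -⅐*0 = 0)
F(T) = √T (F(T) = √(T + 0) = √T)
2757735/3433315 + z(-1949, 1484)/F(-2068) = 2757735/3433315 + (308 - 1949 + 1484)/(√(-2068)) = 2757735*(1/3433315) - 157*(-I*√517/1034) = 551547/686663 - (-157)*I*√517/1034 = 551547/686663 + 157*I*√517/1034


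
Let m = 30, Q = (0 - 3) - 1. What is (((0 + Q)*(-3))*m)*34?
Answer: 12240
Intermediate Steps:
Q = -4 (Q = -3 - 1 = -4)
(((0 + Q)*(-3))*m)*34 = (((0 - 4)*(-3))*30)*34 = (-4*(-3)*30)*34 = (12*30)*34 = 360*34 = 12240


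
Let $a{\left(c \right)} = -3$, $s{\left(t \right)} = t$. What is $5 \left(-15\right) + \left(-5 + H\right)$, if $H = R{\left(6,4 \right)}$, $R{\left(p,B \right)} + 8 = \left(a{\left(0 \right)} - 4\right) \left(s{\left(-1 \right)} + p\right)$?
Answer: $-123$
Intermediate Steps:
$R{\left(p,B \right)} = -1 - 7 p$ ($R{\left(p,B \right)} = -8 + \left(-3 - 4\right) \left(-1 + p\right) = -8 - 7 \left(-1 + p\right) = -8 - \left(-7 + 7 p\right) = -1 - 7 p$)
$H = -43$ ($H = -1 - 42 = -43$)
$5 \left(-15\right) + \left(-5 + H\right) = 5 \left(-15\right) - 48 = -75 - 48 = -123$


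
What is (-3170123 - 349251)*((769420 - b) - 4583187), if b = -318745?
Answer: 12300289556228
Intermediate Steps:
(-3170123 - 349251)*((769420 - b) - 4583187) = (-3170123 - 349251)*((769420 - 1*(-318745)) - 4583187) = -3519374*((769420 + 318745) - 4583187) = -3519374*(1088165 - 4583187) = -3519374*(-3495022) = 12300289556228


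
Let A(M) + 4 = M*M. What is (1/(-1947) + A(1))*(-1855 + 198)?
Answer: 9680194/1947 ≈ 4971.9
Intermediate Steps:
A(M) = -4 + M**2 (A(M) = -4 + M*M = -4 + M**2)
(1/(-1947) + A(1))*(-1855 + 198) = (1/(-1947) + (-4 + 1**2))*(-1855 + 198) = (-1/1947 + (-4 + 1))*(-1657) = (-1/1947 - 3)*(-1657) = -5842/1947*(-1657) = 9680194/1947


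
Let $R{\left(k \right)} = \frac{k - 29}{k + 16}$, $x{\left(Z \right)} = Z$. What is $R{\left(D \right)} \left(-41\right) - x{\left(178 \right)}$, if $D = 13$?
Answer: $- \frac{4506}{29} \approx -155.38$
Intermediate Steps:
$R{\left(k \right)} = \frac{-29 + k}{16 + k}$
$R{\left(D \right)} \left(-41\right) - x{\left(178 \right)} = \frac{-29 + 13}{16 + 13} \left(-41\right) - 178 = \frac{1}{29} \left(-16\right) \left(-41\right) - 178 = \left(- \frac{16}{29}\right) \left(-41\right) - 178 = \frac{656}{29} - 178 = - \frac{4506}{29}$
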